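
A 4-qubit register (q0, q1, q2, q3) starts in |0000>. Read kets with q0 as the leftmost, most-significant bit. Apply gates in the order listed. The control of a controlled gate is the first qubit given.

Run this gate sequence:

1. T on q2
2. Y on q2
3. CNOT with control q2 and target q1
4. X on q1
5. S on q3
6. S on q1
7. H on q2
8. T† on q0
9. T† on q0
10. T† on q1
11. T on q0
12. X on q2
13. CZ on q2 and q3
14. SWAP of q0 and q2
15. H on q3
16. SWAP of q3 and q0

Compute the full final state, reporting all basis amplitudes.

The resulting statevector has amplitude -I/2 on |0000>, I/2 on |0001>, -I/2 on |1000>, I/2 on |1001>, and 0 on every other basis state.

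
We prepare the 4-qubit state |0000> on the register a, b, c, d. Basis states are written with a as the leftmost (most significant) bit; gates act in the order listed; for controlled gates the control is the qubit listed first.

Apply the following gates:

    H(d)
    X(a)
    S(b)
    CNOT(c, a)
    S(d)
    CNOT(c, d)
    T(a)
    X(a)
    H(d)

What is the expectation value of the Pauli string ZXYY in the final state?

The expectation value of ZXYY is 0.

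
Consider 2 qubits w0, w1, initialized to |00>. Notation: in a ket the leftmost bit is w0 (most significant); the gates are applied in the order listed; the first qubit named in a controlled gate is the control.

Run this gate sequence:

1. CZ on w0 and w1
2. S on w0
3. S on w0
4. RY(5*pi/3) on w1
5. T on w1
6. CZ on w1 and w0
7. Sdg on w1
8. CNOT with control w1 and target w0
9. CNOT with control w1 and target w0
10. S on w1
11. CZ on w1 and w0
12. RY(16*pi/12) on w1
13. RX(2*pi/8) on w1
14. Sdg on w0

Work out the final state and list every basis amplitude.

The final amplitudes are sqrt(3*sqrt(2) + 6)/8 - sqrt(3*sqrt(2) + 6)*exp(I*pi/4)/8 + sqrt(2 - sqrt(2))*exp(3*I*pi/4)/8 + 3*I*sqrt(2 - sqrt(2))/8 on |00>, -3*sqrt(sqrt(2) + 2)/8 - I*sqrt(6 - 3*sqrt(2))/8 - sqrt(sqrt(2) + 2)*exp(I*pi/4)/8 + sqrt(6 - 3*sqrt(2))*exp(3*I*pi/4)/8 on |01>, 0 on |10>, 0 on |11>. Key observation: steps 6-11 multiply out to the identity, so the circuit reduces to the remaining gates.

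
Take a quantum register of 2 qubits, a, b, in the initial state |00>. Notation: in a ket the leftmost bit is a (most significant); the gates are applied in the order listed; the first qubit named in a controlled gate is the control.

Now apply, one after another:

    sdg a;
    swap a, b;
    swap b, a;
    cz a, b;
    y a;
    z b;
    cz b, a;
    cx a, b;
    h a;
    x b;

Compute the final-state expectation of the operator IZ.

The expectation value of IZ is 1.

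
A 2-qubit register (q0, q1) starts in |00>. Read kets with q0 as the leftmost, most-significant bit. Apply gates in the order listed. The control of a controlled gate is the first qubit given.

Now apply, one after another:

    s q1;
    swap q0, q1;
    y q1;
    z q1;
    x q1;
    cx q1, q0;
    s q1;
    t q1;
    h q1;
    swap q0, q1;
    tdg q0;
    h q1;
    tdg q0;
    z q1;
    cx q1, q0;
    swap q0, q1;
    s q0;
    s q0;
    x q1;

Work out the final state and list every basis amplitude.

The final amplitudes are -1/2 on |00>, -I/2 on |01>, -I/2 on |10>, -1/2 on |11>.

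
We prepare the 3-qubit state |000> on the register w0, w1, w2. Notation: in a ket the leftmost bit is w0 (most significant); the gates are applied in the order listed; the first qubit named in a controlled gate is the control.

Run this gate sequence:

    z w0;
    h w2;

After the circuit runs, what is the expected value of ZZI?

The expectation value of ZZI is 1.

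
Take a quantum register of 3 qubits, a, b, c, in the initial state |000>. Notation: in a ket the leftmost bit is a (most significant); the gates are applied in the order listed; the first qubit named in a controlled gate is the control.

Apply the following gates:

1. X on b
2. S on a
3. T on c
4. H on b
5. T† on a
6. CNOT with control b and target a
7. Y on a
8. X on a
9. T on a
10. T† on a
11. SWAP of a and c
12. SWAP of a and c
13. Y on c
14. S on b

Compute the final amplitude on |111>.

The amplitude on |111> is -sqrt(2)*I/2.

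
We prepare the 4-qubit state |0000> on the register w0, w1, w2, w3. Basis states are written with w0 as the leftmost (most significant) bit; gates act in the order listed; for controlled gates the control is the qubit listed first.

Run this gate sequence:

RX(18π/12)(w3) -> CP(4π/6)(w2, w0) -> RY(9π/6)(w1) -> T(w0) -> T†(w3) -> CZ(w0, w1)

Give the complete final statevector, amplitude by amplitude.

After the circuit, the state carries amplitude 1/2 on |0000>, exp(I*pi/4)/2 on |0001>, -1/2 on |0100>, -exp(I*pi/4)/2 on |0101>, and 0 on every other basis state.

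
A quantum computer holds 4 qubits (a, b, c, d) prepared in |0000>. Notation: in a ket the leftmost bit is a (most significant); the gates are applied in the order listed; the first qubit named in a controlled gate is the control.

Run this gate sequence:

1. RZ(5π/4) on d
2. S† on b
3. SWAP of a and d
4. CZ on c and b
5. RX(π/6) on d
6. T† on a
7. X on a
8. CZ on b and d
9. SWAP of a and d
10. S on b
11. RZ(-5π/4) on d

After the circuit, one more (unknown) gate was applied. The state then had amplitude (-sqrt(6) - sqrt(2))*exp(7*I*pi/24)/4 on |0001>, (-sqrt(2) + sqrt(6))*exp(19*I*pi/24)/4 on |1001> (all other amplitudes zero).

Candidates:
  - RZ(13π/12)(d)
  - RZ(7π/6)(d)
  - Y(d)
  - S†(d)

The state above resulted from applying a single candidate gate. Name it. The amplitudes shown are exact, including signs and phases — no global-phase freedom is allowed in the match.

The applied gate was RZ(13π/12)(d).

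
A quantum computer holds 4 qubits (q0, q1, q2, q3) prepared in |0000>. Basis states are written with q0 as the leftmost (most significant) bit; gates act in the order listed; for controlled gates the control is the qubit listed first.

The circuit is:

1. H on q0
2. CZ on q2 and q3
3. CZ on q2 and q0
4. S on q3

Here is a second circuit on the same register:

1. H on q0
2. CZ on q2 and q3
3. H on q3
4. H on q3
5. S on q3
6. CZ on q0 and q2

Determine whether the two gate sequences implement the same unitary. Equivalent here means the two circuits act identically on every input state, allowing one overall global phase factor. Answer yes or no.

Yes: on every input state the two circuits agree up to one overall phase factor.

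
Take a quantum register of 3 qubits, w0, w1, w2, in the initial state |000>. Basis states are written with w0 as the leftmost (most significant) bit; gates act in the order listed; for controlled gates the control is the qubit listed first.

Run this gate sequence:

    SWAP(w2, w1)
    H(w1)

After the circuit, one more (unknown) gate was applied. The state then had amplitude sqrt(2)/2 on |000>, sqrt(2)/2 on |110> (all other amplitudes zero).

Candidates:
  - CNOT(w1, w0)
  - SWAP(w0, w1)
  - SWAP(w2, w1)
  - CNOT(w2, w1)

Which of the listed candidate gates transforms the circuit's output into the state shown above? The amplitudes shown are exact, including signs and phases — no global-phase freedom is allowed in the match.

The unique candidate consistent with the amplitudes is CNOT(w1, w0).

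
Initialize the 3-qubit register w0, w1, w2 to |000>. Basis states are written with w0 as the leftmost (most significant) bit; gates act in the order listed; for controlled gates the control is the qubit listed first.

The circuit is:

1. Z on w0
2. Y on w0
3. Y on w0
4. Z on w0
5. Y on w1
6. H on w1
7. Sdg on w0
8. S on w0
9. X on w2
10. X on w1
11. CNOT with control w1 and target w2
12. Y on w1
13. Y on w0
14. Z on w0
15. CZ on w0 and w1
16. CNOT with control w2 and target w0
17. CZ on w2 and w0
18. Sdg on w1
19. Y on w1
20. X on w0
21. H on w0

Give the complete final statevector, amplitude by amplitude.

The final amplitudes are 0 on |000>, -I/2 on |001>, 1/2 on |010>, 0 on |011>, 0 on |100>, I/2 on |101>, 1/2 on |110>, 0 on |111>. Key observation: the block from step 1 through step 4 cancels to the identity and can be dropped.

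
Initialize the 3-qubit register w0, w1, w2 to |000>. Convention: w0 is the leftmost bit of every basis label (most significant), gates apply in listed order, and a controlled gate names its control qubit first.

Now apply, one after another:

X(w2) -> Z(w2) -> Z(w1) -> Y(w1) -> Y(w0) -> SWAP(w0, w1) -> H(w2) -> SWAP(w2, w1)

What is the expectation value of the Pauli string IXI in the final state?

The expectation value of IXI is -1.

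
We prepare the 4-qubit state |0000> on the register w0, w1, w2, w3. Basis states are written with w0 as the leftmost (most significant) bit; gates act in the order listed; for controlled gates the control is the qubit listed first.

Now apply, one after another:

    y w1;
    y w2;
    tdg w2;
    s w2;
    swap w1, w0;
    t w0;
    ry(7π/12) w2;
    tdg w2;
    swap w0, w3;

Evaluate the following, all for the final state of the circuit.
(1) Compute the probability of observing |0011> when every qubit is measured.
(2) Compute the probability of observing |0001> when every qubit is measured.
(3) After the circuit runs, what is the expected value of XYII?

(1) The probability of measuring |0011> is -sqrt(6)/8 + sqrt(2)/8 + 1/2.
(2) Outcome |0001> occurs with probability -sqrt(2)/8 + sqrt(6)/8 + 1/2.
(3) In the final state, XYII has expectation 0.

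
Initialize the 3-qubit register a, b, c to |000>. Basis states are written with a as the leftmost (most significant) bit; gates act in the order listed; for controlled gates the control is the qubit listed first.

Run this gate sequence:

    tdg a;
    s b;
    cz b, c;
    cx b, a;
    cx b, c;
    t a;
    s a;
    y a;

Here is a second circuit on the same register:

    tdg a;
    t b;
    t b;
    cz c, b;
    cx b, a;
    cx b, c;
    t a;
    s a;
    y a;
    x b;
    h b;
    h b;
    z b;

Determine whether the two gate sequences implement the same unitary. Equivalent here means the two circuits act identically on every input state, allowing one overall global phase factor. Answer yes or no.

No — the two circuits implement different unitaries, even allowing a global phase.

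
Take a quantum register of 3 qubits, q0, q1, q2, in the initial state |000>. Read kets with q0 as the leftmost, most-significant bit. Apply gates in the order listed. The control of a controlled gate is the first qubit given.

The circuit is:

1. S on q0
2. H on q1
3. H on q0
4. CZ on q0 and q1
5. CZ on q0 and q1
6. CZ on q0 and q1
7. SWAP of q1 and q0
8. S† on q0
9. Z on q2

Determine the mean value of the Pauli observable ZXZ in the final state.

In the final state, ZXZ has expectation 1. Key observation: the block from step 4 through step 5 cancels to the identity and can be dropped.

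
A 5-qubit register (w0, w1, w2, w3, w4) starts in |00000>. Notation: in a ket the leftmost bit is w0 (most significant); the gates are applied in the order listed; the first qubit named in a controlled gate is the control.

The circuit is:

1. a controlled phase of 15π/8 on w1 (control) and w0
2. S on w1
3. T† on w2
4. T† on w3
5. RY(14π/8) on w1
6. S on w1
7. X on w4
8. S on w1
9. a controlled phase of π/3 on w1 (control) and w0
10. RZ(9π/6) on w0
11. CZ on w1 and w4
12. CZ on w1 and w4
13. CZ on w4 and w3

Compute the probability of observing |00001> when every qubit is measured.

The probability of measuring |00001> is sqrt(2)/4 + 1/2. Key observation: the block from step 11 through step 12 cancels to the identity and can be dropped.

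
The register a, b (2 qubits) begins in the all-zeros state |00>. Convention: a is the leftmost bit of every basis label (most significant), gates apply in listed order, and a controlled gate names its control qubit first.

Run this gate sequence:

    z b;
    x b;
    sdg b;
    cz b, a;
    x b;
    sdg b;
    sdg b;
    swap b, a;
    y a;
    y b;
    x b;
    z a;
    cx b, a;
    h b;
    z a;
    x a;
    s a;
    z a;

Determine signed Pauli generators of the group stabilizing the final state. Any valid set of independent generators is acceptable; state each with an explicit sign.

The final state is stabilized by the group generated by +IX, +ZI; other independent generating sets are equally valid.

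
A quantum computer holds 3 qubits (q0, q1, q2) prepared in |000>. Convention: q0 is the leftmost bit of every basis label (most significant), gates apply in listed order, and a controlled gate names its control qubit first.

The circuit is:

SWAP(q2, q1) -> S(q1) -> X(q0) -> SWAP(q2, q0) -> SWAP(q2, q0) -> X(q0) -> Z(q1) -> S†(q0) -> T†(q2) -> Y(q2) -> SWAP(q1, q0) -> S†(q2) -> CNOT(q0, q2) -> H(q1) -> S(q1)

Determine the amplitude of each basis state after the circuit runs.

The final amplitudes are sqrt(2)/2 on |001>, sqrt(2)*I/2 on |011>, and 0 on every other basis state. Key observation: the block from step 3 through step 6 cancels to the identity and can be dropped.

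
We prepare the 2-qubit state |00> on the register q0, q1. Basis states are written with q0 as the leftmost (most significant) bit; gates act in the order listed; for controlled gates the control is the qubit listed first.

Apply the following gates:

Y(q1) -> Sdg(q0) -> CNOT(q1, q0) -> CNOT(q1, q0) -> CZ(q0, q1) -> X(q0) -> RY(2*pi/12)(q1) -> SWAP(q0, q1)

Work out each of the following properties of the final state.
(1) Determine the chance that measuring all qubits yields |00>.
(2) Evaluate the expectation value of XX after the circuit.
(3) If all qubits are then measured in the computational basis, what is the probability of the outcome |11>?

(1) The probability of measuring |00> is 0. Key observation: the block from step 3 through step 4 cancels to the identity and can be dropped.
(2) The expectation value of XX is 0.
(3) Outcome |11> occurs with probability sqrt(3)/4 + 1/2.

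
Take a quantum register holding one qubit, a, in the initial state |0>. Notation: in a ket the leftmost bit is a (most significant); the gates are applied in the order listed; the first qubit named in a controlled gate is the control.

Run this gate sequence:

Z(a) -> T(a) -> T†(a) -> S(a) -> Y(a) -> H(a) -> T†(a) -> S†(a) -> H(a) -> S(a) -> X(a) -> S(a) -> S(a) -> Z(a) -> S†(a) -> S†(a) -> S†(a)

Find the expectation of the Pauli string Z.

In the final state, Z has expectation -sqrt(2)/2.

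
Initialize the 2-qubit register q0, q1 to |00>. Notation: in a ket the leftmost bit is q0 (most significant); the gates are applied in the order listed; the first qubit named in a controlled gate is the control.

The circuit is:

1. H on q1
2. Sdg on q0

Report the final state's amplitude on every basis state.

The resulting statevector has amplitude sqrt(2)/2 on |00>, sqrt(2)/2 on |01>, 0 on |10>, 0 on |11>.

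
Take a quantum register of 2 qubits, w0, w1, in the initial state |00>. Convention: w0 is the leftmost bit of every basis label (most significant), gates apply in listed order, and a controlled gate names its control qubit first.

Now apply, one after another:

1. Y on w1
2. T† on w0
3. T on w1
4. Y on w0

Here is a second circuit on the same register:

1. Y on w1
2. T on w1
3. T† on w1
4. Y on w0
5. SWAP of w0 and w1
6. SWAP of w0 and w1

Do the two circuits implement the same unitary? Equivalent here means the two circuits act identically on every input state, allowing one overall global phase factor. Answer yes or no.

No: there is an input state on which the two circuits produce genuinely different outputs (not merely differing by a phase).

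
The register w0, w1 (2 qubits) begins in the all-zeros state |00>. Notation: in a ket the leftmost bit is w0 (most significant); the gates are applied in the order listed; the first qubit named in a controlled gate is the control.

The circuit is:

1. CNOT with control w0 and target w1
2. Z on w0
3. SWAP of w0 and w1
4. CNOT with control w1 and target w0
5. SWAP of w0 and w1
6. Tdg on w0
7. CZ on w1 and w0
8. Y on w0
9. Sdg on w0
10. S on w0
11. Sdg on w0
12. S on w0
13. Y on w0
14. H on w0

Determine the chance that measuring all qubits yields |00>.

A full measurement returns |00> with probability 1/2. Key observation: steps 8-13 multiply out to the identity, so the circuit reduces to the remaining gates.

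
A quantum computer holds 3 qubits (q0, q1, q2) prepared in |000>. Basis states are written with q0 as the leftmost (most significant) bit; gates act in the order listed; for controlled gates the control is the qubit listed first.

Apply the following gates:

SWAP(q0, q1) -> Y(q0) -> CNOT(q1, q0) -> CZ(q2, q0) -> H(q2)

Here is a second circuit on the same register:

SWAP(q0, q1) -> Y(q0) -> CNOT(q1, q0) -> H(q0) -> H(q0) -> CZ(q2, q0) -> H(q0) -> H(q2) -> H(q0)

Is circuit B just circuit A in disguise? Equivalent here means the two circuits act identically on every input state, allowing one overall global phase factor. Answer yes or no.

Yes, they are equivalent — the unitaries differ by at most a global phase.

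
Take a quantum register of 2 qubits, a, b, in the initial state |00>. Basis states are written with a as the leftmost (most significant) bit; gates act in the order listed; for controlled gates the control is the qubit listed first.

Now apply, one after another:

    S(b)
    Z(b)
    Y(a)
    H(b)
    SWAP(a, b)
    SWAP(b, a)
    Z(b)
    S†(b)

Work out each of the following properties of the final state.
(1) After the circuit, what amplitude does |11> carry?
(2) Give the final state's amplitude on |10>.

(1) The amplitude on |11> is -sqrt(2)/2.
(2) The final state's coefficient on |10> equals sqrt(2)*I/2.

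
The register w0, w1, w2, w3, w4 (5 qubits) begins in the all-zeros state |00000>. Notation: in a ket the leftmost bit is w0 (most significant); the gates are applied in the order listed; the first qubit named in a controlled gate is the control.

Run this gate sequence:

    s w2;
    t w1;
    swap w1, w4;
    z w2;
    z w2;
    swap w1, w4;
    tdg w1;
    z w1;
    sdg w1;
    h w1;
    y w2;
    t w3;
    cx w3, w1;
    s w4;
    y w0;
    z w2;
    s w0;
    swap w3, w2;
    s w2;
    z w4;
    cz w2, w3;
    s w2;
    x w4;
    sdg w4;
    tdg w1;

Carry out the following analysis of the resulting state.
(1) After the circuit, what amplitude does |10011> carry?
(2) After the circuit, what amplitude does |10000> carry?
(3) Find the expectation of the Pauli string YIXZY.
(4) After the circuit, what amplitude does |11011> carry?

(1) The amplitude on |10011> is sqrt(2)/2. Key observation: steps 2-7 multiply out to the identity, so the circuit reduces to the remaining gates.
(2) The final state's coefficient on |10000> equals 0.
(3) The expectation value of YIXZY is 0.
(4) |11011> carries amplitude -sqrt(2)*exp(3*I*pi/4)/2 in the final state.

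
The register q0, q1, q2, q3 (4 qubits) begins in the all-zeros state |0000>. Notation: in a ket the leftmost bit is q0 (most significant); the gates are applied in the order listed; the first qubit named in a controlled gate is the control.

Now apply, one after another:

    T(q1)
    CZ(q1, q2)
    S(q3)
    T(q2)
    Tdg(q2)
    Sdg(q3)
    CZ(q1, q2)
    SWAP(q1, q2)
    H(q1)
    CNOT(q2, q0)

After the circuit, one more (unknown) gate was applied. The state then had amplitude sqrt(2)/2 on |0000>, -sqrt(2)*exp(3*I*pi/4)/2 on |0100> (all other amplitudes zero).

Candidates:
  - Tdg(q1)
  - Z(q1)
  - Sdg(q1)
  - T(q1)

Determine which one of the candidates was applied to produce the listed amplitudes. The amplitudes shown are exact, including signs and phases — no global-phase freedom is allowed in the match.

It was Tdg(q1) that produced the state shown.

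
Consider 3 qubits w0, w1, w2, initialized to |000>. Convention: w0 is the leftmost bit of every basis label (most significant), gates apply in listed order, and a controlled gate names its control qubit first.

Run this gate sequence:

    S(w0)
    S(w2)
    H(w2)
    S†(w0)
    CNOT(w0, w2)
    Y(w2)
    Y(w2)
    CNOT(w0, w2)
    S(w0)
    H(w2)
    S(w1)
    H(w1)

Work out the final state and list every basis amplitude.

The resulting statevector has amplitude sqrt(2)/2 on |000>, sqrt(2)/2 on |010>, and 0 on every other basis state. Key observation: gates 3-10 undo each other exactly, leaving only the rest of the circuit to track.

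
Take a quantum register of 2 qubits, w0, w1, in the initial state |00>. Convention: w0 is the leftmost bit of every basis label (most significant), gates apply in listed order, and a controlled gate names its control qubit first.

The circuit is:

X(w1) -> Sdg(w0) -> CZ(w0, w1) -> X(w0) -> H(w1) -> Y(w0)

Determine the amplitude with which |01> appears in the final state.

The amplitude on |01> is sqrt(2)*I/2.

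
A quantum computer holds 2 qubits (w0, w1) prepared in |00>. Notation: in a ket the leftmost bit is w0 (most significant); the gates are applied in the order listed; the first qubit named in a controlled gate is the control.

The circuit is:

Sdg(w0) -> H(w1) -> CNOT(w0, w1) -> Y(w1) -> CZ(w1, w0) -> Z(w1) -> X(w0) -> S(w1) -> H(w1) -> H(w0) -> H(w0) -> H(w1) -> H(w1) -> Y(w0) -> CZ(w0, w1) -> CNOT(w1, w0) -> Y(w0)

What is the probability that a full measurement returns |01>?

Outcome |01> occurs with probability 1/2.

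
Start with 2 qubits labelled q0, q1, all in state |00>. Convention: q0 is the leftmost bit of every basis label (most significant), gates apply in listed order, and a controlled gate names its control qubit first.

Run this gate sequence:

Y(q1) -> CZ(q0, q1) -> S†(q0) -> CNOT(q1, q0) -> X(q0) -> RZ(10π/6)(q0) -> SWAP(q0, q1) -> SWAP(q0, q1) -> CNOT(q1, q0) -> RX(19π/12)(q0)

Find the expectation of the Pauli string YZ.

The expectation value of YZ is sqrt(2)/4 + sqrt(6)/4.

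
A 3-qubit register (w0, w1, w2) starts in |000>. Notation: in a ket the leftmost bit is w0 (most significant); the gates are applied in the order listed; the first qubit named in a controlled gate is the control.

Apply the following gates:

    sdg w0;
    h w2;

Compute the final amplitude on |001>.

The amplitude on |001> is sqrt(2)/2.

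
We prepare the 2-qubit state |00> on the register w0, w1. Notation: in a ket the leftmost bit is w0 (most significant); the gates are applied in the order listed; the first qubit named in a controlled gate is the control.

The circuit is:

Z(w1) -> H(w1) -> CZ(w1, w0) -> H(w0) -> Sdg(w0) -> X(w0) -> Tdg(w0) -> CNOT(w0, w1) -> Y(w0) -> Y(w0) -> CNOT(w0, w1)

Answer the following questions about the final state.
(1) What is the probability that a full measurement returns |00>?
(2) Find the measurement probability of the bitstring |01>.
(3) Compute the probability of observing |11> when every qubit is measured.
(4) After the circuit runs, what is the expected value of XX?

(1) The probability of measuring |00> is 1/4. Key observation: gates 8-11 undo each other exactly, leaving only the rest of the circuit to track.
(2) The probability of measuring |01> is 1/4.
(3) A full measurement returns |11> with probability 1/4.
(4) In the final state, XX has expectation sqrt(2)/2.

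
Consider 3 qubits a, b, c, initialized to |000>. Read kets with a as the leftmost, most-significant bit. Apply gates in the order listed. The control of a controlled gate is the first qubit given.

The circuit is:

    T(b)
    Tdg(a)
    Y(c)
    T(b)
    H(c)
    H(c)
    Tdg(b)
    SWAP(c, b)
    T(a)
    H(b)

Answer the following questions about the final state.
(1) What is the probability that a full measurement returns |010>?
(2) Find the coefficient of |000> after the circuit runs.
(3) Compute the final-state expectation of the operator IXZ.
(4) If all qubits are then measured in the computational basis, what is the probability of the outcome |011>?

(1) A full measurement returns |010> with probability 1/2. Key observation: the block from step 4 through step 7 cancels to the identity and can be dropped.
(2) The amplitude on |000> is sqrt(2)*I/2.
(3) In the final state, IXZ has expectation -1.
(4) Outcome |011> occurs with probability 0.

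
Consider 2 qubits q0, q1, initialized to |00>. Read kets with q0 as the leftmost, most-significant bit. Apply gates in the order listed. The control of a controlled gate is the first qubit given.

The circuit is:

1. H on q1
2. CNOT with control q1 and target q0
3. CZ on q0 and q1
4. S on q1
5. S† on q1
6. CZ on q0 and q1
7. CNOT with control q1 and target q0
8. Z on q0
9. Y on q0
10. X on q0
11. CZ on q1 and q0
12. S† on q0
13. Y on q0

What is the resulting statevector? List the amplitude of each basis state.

The resulting statevector has amplitude 0 on |00>, 0 on |01>, -sqrt(2)/2 on |10>, -sqrt(2)/2 on |11>.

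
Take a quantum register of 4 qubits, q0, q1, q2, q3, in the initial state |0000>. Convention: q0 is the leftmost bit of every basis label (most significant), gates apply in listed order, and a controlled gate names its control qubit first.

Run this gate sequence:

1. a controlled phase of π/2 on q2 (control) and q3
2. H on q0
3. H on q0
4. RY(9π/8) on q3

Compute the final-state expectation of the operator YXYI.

In the final state, YXYI has expectation 0. Key observation: the block from step 2 through step 3 cancels to the identity and can be dropped.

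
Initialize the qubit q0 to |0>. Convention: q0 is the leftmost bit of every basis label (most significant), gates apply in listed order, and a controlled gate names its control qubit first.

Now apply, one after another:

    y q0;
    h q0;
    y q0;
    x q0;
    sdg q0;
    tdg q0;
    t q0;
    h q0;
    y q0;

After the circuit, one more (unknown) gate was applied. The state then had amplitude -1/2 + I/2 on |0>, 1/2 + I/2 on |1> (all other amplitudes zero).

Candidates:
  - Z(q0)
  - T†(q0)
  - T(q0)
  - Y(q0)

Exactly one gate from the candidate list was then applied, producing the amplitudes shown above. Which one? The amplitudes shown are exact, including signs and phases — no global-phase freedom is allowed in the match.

It was Z(q0) that produced the state shown.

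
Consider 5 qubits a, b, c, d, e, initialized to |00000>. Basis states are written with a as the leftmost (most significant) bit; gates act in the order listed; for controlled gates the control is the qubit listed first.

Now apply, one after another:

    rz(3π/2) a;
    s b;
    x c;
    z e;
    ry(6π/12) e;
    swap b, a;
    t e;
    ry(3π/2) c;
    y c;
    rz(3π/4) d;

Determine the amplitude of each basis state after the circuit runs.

The final amplitudes are -exp(3*I*pi/8)/2 on |00000>, -exp(5*I*pi/8)/2 on |00001>, exp(3*I*pi/8)/2 on |00100>, exp(5*I*pi/8)/2 on |00101>, and 0 on every other basis state.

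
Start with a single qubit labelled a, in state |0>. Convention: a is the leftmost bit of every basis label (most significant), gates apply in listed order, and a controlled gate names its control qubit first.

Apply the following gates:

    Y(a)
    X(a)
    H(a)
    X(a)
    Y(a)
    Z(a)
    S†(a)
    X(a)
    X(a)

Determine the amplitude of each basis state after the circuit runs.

The resulting statevector has amplitude sqrt(2)/2 on |0>, -sqrt(2)*I/2 on |1>.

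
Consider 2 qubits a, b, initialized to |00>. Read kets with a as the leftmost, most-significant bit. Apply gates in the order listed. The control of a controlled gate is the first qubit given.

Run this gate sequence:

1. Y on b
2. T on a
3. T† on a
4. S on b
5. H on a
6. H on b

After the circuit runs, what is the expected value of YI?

In the final state, YI has expectation 0.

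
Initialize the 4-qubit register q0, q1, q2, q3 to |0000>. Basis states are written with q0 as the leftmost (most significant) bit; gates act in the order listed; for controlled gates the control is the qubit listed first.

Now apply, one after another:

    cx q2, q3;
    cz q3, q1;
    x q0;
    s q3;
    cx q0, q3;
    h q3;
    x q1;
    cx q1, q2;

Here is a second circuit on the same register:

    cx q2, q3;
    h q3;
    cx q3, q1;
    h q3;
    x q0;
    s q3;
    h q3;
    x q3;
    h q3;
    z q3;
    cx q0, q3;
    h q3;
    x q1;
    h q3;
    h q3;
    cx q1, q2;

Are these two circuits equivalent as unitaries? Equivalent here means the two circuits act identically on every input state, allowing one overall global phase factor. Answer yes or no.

No, they are not equivalent — no single phase factor reconciles the two unitaries.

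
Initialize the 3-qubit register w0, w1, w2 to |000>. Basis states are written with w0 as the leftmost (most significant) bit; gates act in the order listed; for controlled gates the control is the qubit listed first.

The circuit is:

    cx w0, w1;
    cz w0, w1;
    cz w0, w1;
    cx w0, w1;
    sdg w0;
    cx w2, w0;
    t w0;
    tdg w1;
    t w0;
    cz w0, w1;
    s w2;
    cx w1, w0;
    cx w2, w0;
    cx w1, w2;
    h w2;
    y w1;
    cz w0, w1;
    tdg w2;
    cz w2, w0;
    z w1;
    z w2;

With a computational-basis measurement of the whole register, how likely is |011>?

A full measurement returns |011> with probability 1/2. Key observation: gates 1-4 undo each other exactly, leaving only the rest of the circuit to track.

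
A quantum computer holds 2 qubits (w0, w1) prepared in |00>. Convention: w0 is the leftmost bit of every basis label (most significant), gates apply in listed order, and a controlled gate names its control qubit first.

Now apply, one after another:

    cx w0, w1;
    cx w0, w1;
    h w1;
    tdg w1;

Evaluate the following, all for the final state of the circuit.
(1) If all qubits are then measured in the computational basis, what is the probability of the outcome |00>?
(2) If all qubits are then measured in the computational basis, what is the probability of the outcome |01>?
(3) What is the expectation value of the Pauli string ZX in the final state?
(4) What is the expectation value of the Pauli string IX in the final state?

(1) The probability of measuring |00> is 1/2.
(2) The probability of measuring |01> is 1/2.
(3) In the final state, ZX has expectation sqrt(2)/2.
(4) In the final state, IX has expectation sqrt(2)/2.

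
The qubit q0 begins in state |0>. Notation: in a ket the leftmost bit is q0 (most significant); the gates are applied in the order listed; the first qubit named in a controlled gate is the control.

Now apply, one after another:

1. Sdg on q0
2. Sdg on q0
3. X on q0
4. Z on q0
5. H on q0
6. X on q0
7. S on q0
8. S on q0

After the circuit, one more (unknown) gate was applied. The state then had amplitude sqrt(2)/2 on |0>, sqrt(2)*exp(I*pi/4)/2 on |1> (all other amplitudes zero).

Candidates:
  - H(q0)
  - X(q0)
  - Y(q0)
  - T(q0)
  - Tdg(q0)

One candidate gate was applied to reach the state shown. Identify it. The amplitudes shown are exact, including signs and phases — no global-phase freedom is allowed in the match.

It was T(q0) that produced the state shown.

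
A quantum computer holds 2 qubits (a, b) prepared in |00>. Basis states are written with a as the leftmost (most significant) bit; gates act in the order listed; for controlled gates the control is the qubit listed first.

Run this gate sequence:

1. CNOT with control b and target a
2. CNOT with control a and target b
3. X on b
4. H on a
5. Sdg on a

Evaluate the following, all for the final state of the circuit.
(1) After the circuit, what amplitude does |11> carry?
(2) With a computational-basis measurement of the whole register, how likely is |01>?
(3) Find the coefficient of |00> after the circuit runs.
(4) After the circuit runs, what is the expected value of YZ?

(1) The final state's coefficient on |11> equals -sqrt(2)*I/2.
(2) The probability of measuring |01> is 1/2.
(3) |00> carries amplitude 0 in the final state.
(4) In the final state, YZ has expectation 1.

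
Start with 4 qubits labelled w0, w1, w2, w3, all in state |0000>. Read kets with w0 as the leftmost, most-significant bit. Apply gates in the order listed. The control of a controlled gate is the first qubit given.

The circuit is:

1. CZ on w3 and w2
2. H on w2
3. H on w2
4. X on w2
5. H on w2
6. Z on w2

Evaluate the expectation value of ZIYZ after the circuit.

The expectation value of ZIYZ is 0. Key observation: gates 3-6 undo each other exactly, leaving only the rest of the circuit to track.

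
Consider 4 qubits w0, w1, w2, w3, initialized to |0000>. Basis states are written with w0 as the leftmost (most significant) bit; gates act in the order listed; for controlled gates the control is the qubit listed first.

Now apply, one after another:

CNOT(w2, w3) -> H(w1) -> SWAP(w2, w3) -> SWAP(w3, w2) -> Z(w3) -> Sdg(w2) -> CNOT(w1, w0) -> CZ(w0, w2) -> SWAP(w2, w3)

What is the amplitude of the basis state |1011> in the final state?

The final state's coefficient on |1011> equals 0.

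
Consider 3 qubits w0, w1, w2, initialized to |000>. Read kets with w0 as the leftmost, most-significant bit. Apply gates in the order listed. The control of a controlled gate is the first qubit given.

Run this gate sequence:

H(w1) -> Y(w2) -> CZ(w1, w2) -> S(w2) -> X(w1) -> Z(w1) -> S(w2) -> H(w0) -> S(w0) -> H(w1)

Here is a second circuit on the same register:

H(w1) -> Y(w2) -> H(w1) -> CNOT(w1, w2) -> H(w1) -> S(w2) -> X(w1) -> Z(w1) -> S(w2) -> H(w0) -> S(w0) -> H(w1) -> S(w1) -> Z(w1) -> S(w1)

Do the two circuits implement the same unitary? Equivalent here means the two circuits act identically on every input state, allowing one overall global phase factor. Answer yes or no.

No: there is an input state on which the two circuits produce genuinely different outputs (not merely differing by a phase).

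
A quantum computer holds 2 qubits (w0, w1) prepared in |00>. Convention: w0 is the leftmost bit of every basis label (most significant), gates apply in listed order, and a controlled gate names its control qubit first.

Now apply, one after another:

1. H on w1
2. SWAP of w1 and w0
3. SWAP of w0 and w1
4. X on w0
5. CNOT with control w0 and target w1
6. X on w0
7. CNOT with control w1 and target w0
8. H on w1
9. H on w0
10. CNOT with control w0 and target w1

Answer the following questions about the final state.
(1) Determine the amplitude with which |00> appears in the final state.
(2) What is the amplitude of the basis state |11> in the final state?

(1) |00> carries amplitude sqrt(2)/2 in the final state.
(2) The amplitude on |11> is 0.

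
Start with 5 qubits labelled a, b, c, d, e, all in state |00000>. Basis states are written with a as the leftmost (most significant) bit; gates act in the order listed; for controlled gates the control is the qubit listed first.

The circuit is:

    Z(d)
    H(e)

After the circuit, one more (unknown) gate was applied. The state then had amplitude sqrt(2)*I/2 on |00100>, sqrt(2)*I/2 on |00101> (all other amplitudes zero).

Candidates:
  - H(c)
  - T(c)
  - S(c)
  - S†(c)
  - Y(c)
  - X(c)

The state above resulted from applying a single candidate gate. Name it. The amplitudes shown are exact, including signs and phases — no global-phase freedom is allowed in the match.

The unique candidate consistent with the amplitudes is Y(c).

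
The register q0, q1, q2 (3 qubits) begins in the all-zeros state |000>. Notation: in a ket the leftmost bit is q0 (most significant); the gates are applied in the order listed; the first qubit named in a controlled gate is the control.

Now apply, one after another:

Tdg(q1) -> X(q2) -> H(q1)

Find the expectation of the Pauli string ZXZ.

In the final state, ZXZ has expectation -1.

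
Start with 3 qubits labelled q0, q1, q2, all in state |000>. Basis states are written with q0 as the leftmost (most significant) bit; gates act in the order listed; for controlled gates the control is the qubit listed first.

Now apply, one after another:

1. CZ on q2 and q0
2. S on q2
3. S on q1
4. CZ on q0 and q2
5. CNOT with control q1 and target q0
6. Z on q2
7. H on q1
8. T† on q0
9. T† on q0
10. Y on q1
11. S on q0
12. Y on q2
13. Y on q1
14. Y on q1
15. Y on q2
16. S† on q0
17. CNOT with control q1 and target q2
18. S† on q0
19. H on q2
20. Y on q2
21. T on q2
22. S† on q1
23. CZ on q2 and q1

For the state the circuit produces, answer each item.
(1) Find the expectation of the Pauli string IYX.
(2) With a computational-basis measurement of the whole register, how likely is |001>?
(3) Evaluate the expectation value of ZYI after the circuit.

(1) The observable IYX averages to sqrt(2)/2. Key observation: gates 11-16 undo each other exactly, leaving only the rest of the circuit to track.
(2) The probability of measuring |001> is 1/4.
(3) In the final state, ZYI has expectation -1.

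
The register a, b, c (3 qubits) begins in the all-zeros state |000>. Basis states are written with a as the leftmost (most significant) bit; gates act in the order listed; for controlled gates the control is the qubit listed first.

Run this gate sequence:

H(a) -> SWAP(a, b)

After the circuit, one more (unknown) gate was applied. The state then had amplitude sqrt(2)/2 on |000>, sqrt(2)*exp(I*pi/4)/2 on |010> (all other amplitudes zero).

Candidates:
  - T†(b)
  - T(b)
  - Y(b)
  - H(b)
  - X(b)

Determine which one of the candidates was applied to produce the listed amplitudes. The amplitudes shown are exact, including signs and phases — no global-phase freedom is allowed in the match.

The unique candidate consistent with the amplitudes is T(b).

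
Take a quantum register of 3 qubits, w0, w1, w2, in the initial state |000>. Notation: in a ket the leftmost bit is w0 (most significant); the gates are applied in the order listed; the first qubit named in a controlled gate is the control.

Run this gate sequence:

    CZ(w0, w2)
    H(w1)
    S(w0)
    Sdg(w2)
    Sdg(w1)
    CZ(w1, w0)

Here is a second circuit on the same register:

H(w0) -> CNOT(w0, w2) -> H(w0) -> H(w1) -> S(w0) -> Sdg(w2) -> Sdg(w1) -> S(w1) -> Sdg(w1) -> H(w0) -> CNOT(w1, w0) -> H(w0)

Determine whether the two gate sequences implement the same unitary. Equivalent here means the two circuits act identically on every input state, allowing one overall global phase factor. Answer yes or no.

No: there is an input state on which the two circuits produce genuinely different outputs (not merely differing by a phase).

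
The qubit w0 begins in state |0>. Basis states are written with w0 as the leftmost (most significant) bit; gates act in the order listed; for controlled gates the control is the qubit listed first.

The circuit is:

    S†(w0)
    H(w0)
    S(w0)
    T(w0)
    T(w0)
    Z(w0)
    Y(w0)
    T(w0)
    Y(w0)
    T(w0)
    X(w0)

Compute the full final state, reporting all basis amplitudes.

The final amplitudes are sqrt(2)*exp(I*pi/4)/2 on |0>, sqrt(2)*exp(I*pi/4)/2 on |1>.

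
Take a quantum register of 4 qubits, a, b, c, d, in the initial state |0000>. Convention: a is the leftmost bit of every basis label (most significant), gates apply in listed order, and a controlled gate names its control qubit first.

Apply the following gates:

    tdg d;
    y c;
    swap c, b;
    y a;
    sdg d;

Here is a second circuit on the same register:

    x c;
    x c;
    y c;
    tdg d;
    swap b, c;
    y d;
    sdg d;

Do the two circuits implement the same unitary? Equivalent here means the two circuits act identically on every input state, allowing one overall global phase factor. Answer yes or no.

No, they are not equivalent — no single phase factor reconciles the two unitaries.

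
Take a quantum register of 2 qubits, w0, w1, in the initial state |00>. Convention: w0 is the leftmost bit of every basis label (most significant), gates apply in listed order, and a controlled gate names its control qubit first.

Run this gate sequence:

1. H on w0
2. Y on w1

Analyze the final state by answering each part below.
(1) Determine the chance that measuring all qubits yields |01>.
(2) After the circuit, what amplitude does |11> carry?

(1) The probability of measuring |01> is 1/2.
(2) The amplitude on |11> is sqrt(2)*I/2.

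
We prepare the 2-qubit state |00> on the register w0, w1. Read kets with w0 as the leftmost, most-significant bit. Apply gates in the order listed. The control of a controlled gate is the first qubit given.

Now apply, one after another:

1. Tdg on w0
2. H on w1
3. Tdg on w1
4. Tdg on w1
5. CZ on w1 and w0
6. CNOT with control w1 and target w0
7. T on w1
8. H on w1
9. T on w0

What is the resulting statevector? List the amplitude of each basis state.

The resulting statevector has amplitude 1/2 on |00>, 1/2 on |01>, 1/2 on |10>, -1/2 on |11>.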